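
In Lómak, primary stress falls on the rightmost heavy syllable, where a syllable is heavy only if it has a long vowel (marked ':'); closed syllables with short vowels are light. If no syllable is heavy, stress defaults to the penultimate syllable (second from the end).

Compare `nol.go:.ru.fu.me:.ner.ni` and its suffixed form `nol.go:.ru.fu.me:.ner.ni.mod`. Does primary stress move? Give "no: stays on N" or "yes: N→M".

Base `nol.go:.ru.fu.me:.ner.ni` (7 syllables):
  Weights: 1 nol L, 2 go: H, 3 ru L, 4 fu L, 5 me: H, 6 ner L, 7 ni L.
  Heavy syllables in the domain: 2, 5. The rightmost is syllable 5 (me:).
  → primary stress on syllable 5.
Suffixed `nol.go:.ru.fu.me:.ner.ni.mod` (8 syllables):
  Weights: 1 nol L, 2 go: H, 3 ru L, 4 fu L, 5 me: H, 6 ner L, 7 ni L, 8 mod L.
  Heavy syllables in the domain: 2, 5. The rightmost is syllable 5 (me:).
  → primary stress on syllable 5.

no: stays on 5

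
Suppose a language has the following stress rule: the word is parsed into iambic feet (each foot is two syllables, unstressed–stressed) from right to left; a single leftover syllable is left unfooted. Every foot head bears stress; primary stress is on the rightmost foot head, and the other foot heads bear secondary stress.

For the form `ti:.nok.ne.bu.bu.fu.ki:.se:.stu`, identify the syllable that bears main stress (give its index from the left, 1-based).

9

Parse right to left into iambic (σˈσ) feet: ti: (nok.ˈne) (bu.ˈbu) (fu.ˈki:) (se:.ˈstu). Syllable 1 is left unfooted.
Foot heads (stressed positions): 3, 5, 7, 9.
End Rule Rightmost: primary stress on the rightmost head = syllable 9.
Primary stress: syllable 9 → ti:.nok.ne.bu.bu.fu.ki:.se:.ˈstu.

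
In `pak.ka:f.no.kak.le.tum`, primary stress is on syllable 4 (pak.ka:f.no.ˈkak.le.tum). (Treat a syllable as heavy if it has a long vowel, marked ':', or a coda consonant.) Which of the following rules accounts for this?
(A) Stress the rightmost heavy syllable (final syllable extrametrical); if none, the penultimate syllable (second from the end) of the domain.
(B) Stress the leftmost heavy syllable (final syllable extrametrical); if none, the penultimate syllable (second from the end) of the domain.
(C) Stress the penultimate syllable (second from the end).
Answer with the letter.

Rule A → syllable 4 ✓.
Rule B → syllable 1 (observed: 4).
Rule C → syllable 5 (observed: 4).

A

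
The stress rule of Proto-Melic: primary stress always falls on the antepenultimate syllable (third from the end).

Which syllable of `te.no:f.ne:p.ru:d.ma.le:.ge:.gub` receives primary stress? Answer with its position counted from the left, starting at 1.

6

The word has 8 syllables; the antepenultimate syllable (third from the end) is syllable 6 (le:).
Primary stress: syllable 6 → te.no:f.ne:p.ru:d.ma.ˈle:.ge:.gub.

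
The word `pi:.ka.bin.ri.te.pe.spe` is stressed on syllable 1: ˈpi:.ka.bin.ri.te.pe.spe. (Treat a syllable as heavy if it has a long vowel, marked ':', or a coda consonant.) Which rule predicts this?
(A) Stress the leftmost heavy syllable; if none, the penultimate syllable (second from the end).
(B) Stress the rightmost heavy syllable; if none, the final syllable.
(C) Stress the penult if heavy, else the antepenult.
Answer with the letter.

Rule A → syllable 1 ✓.
Rule B → syllable 3 (observed: 1).
Rule C → syllable 5 (observed: 1).

A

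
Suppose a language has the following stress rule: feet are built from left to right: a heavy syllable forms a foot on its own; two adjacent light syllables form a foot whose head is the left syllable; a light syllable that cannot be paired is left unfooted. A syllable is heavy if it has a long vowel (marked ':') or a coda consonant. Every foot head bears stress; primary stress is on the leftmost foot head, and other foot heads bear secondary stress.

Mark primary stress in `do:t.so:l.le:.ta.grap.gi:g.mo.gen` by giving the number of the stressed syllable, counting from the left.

Weights: 1 do:t H, 2 so:l H, 3 le: H, 4 ta L, 5 grap H, 6 gi:g H, 7 mo L, 8 gen H.
Parse left to right (heavy = foot alone; LL = one foot; stranded L unfooted): (ˈdo:t) (ˈso:l) (ˈle:) ta (ˈgrap) (ˈgi:g) mo (ˈgen).
Foot heads: 1, 2, 3, 5, 6, 8.
Primary stress on the leftmost head = syllable 1.
Primary stress: syllable 1 → ˈdo:t.so:l.le:.ta.grap.gi:g.mo.gen.

1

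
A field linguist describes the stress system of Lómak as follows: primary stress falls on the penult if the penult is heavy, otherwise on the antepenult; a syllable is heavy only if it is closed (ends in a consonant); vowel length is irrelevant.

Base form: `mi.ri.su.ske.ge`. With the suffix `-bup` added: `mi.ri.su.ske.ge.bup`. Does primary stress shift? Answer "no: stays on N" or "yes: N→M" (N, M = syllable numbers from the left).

Base `mi.ri.su.ske.ge` (5 syllables):
  Weights: 3 su L, 4 ske L, 5 ge L.
  The penult (syllable 4, ske) is light, so stress falls on the antepenult (syllable 3, su).
  → primary stress on syllable 3.
Suffixed `mi.ri.su.ske.ge.bup` (6 syllables):
  Weights: 4 ske L, 5 ge L, 6 bup H.
  The penult (syllable 5, ge) is light, so stress falls on the antepenult (syllable 4, ske).
  → primary stress on syllable 4.

yes: 3→4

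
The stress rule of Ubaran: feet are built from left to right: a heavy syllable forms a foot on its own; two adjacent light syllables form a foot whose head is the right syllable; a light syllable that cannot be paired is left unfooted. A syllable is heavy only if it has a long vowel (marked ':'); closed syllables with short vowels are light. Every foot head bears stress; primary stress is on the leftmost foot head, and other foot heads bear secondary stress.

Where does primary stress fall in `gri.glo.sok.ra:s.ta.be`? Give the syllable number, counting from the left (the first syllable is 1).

2

Weights: 1 gri L, 2 glo L, 3 sok L, 4 ra:s H, 5 ta L, 6 be L.
Parse left to right (heavy = foot alone; LL = one foot; stranded L unfooted): (gri.ˈglo) sok (ˈra:s) (ta.ˈbe).
Foot heads: 2, 4, 6.
Primary stress on the leftmost head = syllable 2.
Primary stress: syllable 2 → gri.ˈglo.sok.ra:s.ta.be.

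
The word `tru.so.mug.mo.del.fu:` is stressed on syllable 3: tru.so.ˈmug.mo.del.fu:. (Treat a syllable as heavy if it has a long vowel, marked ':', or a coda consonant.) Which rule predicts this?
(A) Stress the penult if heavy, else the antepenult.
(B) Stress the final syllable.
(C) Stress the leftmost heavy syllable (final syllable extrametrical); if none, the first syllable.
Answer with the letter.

C

Rule A → syllable 5 (observed: 3).
Rule B → syllable 6 (observed: 3).
Rule C → syllable 3 ✓.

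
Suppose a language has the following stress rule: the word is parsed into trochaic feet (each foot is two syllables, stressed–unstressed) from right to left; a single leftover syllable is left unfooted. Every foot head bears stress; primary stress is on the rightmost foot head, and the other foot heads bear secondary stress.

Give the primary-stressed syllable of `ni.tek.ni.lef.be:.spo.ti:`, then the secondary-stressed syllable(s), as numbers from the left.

Parse right to left into trochaic (ˈσσ) feet: ni (ˈtek.ni) (ˈlef.be:) (ˈspo.ti:). Syllable 1 is left unfooted.
Foot heads (stressed positions): 2, 4, 6.
End Rule Rightmost: primary stress on the rightmost head = syllable 6.
Secondary stress on 2, 4: ni.ˌtek.ni.ˌlef.be:.ˈspo.ti:.

primary 6, secondary 2, 4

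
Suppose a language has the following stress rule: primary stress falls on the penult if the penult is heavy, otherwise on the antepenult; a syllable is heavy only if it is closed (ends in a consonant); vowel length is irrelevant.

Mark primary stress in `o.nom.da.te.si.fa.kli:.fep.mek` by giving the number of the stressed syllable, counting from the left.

8

Weights: 7 kli: L, 8 fep H, 9 mek H.
The penult (syllable 8, fep) is heavy, so it takes stress.
Primary stress: syllable 8 → o.nom.da.te.si.fa.kli:.ˈfep.mek.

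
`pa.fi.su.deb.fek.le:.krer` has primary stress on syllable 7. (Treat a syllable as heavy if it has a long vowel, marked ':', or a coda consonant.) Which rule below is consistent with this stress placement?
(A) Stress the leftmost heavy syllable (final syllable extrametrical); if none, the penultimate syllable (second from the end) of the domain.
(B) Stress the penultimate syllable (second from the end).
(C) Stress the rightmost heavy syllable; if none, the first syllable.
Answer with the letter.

C

Rule A → syllable 4 (observed: 7).
Rule B → syllable 6 (observed: 7).
Rule C → syllable 7 ✓.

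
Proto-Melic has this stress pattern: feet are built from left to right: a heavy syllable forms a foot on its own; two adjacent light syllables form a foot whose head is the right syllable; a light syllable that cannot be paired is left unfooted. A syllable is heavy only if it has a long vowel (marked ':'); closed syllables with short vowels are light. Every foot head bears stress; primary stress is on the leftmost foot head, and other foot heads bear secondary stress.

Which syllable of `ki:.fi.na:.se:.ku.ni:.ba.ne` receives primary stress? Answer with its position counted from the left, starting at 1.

1

Weights: 1 ki: H, 2 fi L, 3 na: H, 4 se: H, 5 ku L, 6 ni: H, 7 ba L, 8 ne L.
Parse left to right (heavy = foot alone; LL = one foot; stranded L unfooted): (ˈki:) fi (ˈna:) (ˈse:) ku (ˈni:) (ba.ˈne).
Foot heads: 1, 3, 4, 6, 8.
Primary stress on the leftmost head = syllable 1.
Primary stress: syllable 1 → ˈki:.fi.na:.se:.ku.ni:.ba.ne.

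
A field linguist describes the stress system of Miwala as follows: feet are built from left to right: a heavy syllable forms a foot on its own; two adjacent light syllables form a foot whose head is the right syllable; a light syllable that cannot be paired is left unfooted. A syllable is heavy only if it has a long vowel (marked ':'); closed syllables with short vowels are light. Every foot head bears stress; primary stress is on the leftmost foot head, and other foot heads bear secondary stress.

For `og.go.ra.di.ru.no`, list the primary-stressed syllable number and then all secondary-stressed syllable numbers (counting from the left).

Weights: 1 og L, 2 go L, 3 ra L, 4 di L, 5 ru L, 6 no L.
Parse left to right (heavy = foot alone; LL = one foot; stranded L unfooted): (og.ˈgo) (ra.ˈdi) (ru.ˈno).
Foot heads: 2, 4, 6.
Primary stress on the leftmost head = syllable 2.
Secondary stress on 4, 6: og.ˈgo.ra.ˌdi.ru.ˌno.

primary 2, secondary 4, 6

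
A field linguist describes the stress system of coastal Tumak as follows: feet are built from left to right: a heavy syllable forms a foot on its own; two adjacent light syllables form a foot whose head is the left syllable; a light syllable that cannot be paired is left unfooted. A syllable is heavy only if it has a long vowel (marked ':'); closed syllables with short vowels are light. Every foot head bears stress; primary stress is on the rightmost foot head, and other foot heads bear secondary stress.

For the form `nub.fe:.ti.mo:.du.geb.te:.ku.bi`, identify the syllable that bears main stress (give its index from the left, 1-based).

8

Weights: 1 nub L, 2 fe: H, 3 ti L, 4 mo: H, 5 du L, 6 geb L, 7 te: H, 8 ku L, 9 bi L.
Parse left to right (heavy = foot alone; LL = one foot; stranded L unfooted): nub (ˈfe:) ti (ˈmo:) (ˈdu.geb) (ˈte:) (ˈku.bi).
Foot heads: 2, 4, 5, 7, 8.
Primary stress on the rightmost head = syllable 8.
Primary stress: syllable 8 → nub.fe:.ti.mo:.du.geb.te:.ˈku.bi.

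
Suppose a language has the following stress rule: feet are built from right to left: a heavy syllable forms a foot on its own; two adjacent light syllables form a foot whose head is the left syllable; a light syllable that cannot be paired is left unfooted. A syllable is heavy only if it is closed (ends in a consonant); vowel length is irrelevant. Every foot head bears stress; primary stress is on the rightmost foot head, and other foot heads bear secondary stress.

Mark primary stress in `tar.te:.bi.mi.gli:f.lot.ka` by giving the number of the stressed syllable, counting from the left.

Weights: 1 tar H, 2 te: L, 3 bi L, 4 mi L, 5 gli:f H, 6 lot H, 7 ka L.
Parse right to left (heavy = foot alone; LL = one foot; stranded L unfooted): (ˈtar) te: (ˈbi.mi) (ˈgli:f) (ˈlot) ka.
Foot heads: 1, 3, 5, 6.
Primary stress on the rightmost head = syllable 6.
Primary stress: syllable 6 → tar.te:.bi.mi.gli:f.ˈlot.ka.

6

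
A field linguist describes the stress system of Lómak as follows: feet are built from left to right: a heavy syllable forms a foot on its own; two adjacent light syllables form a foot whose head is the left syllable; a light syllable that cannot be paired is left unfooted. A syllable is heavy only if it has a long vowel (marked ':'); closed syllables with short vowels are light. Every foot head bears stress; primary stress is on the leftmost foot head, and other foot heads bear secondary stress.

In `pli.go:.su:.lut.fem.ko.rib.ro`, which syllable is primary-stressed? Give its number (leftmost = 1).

2

Weights: 1 pli L, 2 go: H, 3 su: H, 4 lut L, 5 fem L, 6 ko L, 7 rib L, 8 ro L.
Parse left to right (heavy = foot alone; LL = one foot; stranded L unfooted): pli (ˈgo:) (ˈsu:) (ˈlut.fem) (ˈko.rib) ro.
Foot heads: 2, 3, 4, 6.
Primary stress on the leftmost head = syllable 2.
Primary stress: syllable 2 → pli.ˈgo:.su:.lut.fem.ko.rib.ro.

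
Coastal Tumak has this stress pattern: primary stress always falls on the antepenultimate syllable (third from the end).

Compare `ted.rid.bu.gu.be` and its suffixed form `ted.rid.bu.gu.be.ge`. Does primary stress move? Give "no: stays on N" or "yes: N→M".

yes: 3→4

Base `ted.rid.bu.gu.be` (5 syllables):
  The word has 5 syllables; the antepenultimate syllable (third from the end) is syllable 3 (bu).
  → primary stress on syllable 3.
Suffixed `ted.rid.bu.gu.be.ge` (6 syllables):
  The word has 6 syllables; the antepenultimate syllable (third from the end) is syllable 4 (gu).
  → primary stress on syllable 4.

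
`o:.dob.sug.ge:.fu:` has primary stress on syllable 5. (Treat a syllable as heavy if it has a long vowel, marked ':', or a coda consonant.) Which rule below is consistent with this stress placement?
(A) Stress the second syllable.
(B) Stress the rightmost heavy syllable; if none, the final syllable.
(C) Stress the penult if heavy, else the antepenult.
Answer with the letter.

B

Rule A → syllable 2 (observed: 5).
Rule B → syllable 5 ✓.
Rule C → syllable 4 (observed: 5).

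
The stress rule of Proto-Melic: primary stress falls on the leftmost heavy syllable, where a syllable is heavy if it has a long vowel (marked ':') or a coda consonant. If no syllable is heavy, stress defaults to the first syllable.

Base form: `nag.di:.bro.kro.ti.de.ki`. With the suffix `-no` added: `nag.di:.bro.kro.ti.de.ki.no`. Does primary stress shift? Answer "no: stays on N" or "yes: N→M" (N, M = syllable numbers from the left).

Base `nag.di:.bro.kro.ti.de.ki` (7 syllables):
  Weights: 1 nag H, 2 di: H, 3 bro L, 4 kro L, 5 ti L, 6 de L, 7 ki L.
  Heavy syllables in the domain: 1, 2. The leftmost is syllable 1 (nag).
  → primary stress on syllable 1.
Suffixed `nag.di:.bro.kro.ti.de.ki.no` (8 syllables):
  Weights: 1 nag H, 2 di: H, 3 bro L, 4 kro L, 5 ti L, 6 de L, 7 ki L, 8 no L.
  Heavy syllables in the domain: 1, 2. The leftmost is syllable 1 (nag).
  → primary stress on syllable 1.

no: stays on 1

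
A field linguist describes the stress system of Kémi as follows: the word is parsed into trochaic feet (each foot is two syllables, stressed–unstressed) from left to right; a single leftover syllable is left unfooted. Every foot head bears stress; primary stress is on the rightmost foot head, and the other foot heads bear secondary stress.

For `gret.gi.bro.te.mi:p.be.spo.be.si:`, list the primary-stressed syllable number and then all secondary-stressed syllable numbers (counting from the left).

Parse left to right into trochaic (ˈσσ) feet: (ˈgret.gi) (ˈbro.te) (ˈmi:p.be) (ˈspo.be) si:. Syllable 9 is left unfooted.
Foot heads (stressed positions): 1, 3, 5, 7.
End Rule Rightmost: primary stress on the rightmost head = syllable 7.
Secondary stress on 1, 3, 5: ˌgret.gi.ˌbro.te.ˌmi:p.be.ˈspo.be.si:.

primary 7, secondary 1, 3, 5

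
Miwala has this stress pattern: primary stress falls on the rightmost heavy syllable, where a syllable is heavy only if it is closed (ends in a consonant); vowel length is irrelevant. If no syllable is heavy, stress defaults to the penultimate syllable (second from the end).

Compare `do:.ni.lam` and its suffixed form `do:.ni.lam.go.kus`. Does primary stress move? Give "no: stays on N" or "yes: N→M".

Base `do:.ni.lam` (3 syllables):
  Weights: 1 do: L, 2 ni L, 3 lam H.
  Heavy syllables in the domain: 3. The rightmost is syllable 3 (lam).
  → primary stress on syllable 3.
Suffixed `do:.ni.lam.go.kus` (5 syllables):
  Weights: 1 do: L, 2 ni L, 3 lam H, 4 go L, 5 kus H.
  Heavy syllables in the domain: 3, 5. The rightmost is syllable 5 (kus).
  → primary stress on syllable 5.

yes: 3→5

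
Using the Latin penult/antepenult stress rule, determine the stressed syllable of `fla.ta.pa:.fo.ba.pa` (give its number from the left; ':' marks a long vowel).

4

Classical Latin: stress the penult if heavy (long vowel or closed), else the antepenult.
Weights: 4 fo L, 5 ba L, 6 pa L.
The penult (syllable 5, ba) is light, so stress falls on the antepenult (syllable 4, fo).
Stress on syllable 4: fla.ta.pa:.ˈfo.ba.pa.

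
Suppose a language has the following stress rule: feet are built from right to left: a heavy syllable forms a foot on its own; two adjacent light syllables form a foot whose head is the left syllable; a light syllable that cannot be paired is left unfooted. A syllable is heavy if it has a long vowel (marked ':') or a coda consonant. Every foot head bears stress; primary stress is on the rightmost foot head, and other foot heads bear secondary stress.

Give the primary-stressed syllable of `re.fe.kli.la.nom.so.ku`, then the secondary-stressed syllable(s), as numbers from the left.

Weights: 1 re L, 2 fe L, 3 kli L, 4 la L, 5 nom H, 6 so L, 7 ku L.
Parse right to left (heavy = foot alone; LL = one foot; stranded L unfooted): (ˈre.fe) (ˈkli.la) (ˈnom) (ˈso.ku).
Foot heads: 1, 3, 5, 6.
Primary stress on the rightmost head = syllable 6.
Secondary stress on 1, 3, 5: ˌre.fe.ˌkli.la.ˌnom.ˈso.ku.

primary 6, secondary 1, 3, 5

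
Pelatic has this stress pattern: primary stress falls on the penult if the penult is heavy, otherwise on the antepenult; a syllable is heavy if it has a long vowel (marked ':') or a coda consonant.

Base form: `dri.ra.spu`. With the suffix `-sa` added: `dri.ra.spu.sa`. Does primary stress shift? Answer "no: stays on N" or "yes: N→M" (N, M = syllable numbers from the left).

Base `dri.ra.spu` (3 syllables):
  Weights: 1 dri L, 2 ra L, 3 spu L.
  The penult (syllable 2, ra) is light, so stress falls on the antepenult (syllable 1, dri).
  → primary stress on syllable 1.
Suffixed `dri.ra.spu.sa` (4 syllables):
  Weights: 2 ra L, 3 spu L, 4 sa L.
  The penult (syllable 3, spu) is light, so stress falls on the antepenult (syllable 2, ra).
  → primary stress on syllable 2.

yes: 1→2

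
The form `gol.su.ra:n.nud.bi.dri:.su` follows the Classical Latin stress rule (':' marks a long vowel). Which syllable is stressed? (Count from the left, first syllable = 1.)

Classical Latin: stress the penult if heavy (long vowel or closed), else the antepenult.
Weights: 5 bi L, 6 dri: H, 7 su L.
The penult (syllable 6, dri:) is heavy, so it takes stress.
Stress on syllable 6: gol.su.ra:n.nud.bi.ˈdri:.su.

6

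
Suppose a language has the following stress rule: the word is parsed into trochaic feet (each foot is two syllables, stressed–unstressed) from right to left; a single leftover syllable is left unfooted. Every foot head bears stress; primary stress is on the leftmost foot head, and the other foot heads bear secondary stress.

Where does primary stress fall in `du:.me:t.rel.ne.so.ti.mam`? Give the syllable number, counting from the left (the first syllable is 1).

Parse right to left into trochaic (ˈσσ) feet: du: (ˈme:t.rel) (ˈne.so) (ˈti.mam). Syllable 1 is left unfooted.
Foot heads (stressed positions): 2, 4, 6.
End Rule Leftmost: primary stress on the leftmost head = syllable 2.
Primary stress: syllable 2 → du:.ˈme:t.rel.ne.so.ti.mam.

2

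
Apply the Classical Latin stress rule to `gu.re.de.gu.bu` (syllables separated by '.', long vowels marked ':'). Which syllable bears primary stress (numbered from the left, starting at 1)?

3

Classical Latin: stress the penult if heavy (long vowel or closed), else the antepenult.
Weights: 3 de L, 4 gu L, 5 bu L.
The penult (syllable 4, gu) is light, so stress falls on the antepenult (syllable 3, de).
Stress on syllable 3: gu.re.ˈde.gu.bu.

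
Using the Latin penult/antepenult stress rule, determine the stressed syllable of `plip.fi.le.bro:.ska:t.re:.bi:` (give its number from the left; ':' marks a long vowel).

6

Classical Latin: stress the penult if heavy (long vowel or closed), else the antepenult.
Weights: 5 ska:t H, 6 re: H, 7 bi: H.
The penult (syllable 6, re:) is heavy, so it takes stress.
Stress on syllable 6: plip.fi.le.bro:.ska:t.ˈre:.bi:.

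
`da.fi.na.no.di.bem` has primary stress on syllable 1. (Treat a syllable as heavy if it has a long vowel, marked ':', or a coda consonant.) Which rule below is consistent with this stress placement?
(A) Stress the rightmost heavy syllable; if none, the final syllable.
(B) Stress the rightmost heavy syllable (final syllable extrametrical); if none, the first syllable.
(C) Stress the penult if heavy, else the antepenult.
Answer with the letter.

B

Rule A → syllable 6 (observed: 1).
Rule B → syllable 1 ✓.
Rule C → syllable 4 (observed: 1).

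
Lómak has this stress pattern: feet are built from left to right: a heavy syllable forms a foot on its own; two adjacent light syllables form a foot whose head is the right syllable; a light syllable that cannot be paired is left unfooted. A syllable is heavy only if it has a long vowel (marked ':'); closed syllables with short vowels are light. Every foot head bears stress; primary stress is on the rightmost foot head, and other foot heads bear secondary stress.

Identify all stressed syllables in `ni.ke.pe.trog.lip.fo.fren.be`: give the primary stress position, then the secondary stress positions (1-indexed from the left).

primary 8, secondary 2, 4, 6

Weights: 1 ni L, 2 ke L, 3 pe L, 4 trog L, 5 lip L, 6 fo L, 7 fren L, 8 be L.
Parse left to right (heavy = foot alone; LL = one foot; stranded L unfooted): (ni.ˈke) (pe.ˈtrog) (lip.ˈfo) (fren.ˈbe).
Foot heads: 2, 4, 6, 8.
Primary stress on the rightmost head = syllable 8.
Secondary stress on 2, 4, 6: ni.ˌke.pe.ˌtrog.lip.ˌfo.fren.ˈbe.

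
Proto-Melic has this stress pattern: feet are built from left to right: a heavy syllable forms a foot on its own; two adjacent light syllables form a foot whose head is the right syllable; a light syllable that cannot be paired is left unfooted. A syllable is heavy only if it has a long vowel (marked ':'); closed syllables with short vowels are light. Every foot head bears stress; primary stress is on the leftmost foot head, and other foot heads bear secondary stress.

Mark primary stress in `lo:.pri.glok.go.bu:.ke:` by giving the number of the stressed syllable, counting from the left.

1

Weights: 1 lo: H, 2 pri L, 3 glok L, 4 go L, 5 bu: H, 6 ke: H.
Parse left to right (heavy = foot alone; LL = one foot; stranded L unfooted): (ˈlo:) (pri.ˈglok) go (ˈbu:) (ˈke:).
Foot heads: 1, 3, 5, 6.
Primary stress on the leftmost head = syllable 1.
Primary stress: syllable 1 → ˈlo:.pri.glok.go.bu:.ke:.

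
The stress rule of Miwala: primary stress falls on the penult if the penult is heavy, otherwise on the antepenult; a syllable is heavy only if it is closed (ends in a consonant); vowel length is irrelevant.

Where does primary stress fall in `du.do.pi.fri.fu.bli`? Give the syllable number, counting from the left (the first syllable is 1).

Weights: 4 fri L, 5 fu L, 6 bli L.
The penult (syllable 5, fu) is light, so stress falls on the antepenult (syllable 4, fri).
Primary stress: syllable 4 → du.do.pi.ˈfri.fu.bli.

4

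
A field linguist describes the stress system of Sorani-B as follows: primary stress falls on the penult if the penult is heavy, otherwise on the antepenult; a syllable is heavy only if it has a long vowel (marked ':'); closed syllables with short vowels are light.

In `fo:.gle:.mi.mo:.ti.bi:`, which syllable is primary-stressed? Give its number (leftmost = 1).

Weights: 4 mo: H, 5 ti L, 6 bi: H.
The penult (syllable 5, ti) is light, so stress falls on the antepenult (syllable 4, mo:).
Primary stress: syllable 4 → fo:.gle:.mi.ˈmo:.ti.bi:.

4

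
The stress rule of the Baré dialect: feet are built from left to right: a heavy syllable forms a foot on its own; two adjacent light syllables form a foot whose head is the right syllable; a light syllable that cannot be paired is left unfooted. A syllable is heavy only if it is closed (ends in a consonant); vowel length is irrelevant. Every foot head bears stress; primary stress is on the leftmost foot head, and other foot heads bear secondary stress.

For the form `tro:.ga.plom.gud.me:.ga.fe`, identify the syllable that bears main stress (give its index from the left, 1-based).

2

Weights: 1 tro: L, 2 ga L, 3 plom H, 4 gud H, 5 me: L, 6 ga L, 7 fe L.
Parse left to right (heavy = foot alone; LL = one foot; stranded L unfooted): (tro:.ˈga) (ˈplom) (ˈgud) (me:.ˈga) fe.
Foot heads: 2, 3, 4, 6.
Primary stress on the leftmost head = syllable 2.
Primary stress: syllable 2 → tro:.ˈga.plom.gud.me:.ga.fe.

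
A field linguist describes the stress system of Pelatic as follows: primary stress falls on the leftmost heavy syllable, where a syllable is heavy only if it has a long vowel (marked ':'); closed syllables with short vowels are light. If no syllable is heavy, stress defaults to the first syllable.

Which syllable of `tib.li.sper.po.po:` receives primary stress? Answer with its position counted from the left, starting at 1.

5

Weights: 1 tib L, 2 li L, 3 sper L, 4 po L, 5 po: H.
Heavy syllables in the domain: 5. The leftmost is syllable 5 (po:).
Primary stress: syllable 5 → tib.li.sper.po.ˈpo:.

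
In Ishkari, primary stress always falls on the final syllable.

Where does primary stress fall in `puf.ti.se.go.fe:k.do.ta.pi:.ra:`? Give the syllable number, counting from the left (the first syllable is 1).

The word has 9 syllables; the final syllable is syllable 9 (ra:).
Primary stress: syllable 9 → puf.ti.se.go.fe:k.do.ta.pi:.ˈra:.

9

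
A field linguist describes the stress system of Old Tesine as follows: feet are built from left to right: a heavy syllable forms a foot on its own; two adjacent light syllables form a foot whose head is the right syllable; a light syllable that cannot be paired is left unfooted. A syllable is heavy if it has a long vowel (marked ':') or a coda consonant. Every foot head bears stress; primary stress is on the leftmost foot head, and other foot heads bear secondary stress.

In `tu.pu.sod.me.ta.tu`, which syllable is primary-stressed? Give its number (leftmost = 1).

2

Weights: 1 tu L, 2 pu L, 3 sod H, 4 me L, 5 ta L, 6 tu L.
Parse left to right (heavy = foot alone; LL = one foot; stranded L unfooted): (tu.ˈpu) (ˈsod) (me.ˈta) tu.
Foot heads: 2, 3, 5.
Primary stress on the leftmost head = syllable 2.
Primary stress: syllable 2 → tu.ˈpu.sod.me.ta.tu.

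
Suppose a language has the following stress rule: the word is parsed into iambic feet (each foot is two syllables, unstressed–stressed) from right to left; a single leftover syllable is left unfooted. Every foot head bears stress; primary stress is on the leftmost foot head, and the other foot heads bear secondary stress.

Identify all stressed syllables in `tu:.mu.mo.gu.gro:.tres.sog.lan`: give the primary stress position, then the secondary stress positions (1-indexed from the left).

Parse right to left into iambic (σˈσ) feet: (tu:.ˈmu) (mo.ˈgu) (gro:.ˈtres) (sog.ˈlan).
Foot heads (stressed positions): 2, 4, 6, 8.
End Rule Leftmost: primary stress on the leftmost head = syllable 2.
Secondary stress on 4, 6, 8: tu:.ˈmu.mo.ˌgu.gro:.ˌtres.sog.ˌlan.

primary 2, secondary 4, 6, 8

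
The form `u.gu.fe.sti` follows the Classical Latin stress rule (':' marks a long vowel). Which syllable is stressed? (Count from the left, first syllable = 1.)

2

Classical Latin: stress the penult if heavy (long vowel or closed), else the antepenult.
Weights: 2 gu L, 3 fe L, 4 sti L.
The penult (syllable 3, fe) is light, so stress falls on the antepenult (syllable 2, gu).
Stress on syllable 2: u.ˈgu.fe.sti.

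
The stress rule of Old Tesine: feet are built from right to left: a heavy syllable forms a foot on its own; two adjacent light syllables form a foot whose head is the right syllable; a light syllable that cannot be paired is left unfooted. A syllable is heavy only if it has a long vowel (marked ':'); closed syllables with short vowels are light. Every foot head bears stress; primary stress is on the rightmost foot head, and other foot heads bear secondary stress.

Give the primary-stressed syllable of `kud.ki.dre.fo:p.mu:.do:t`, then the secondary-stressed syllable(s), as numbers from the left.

primary 6, secondary 3, 4, 5

Weights: 1 kud L, 2 ki L, 3 dre L, 4 fo:p H, 5 mu: H, 6 do:t H.
Parse right to left (heavy = foot alone; LL = one foot; stranded L unfooted): kud (ki.ˈdre) (ˈfo:p) (ˈmu:) (ˈdo:t).
Foot heads: 3, 4, 5, 6.
Primary stress on the rightmost head = syllable 6.
Secondary stress on 3, 4, 5: kud.ki.ˌdre.ˌfo:p.ˌmu:.ˈdo:t.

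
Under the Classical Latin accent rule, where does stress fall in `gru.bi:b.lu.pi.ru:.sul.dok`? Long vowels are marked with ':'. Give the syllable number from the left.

Classical Latin: stress the penult if heavy (long vowel or closed), else the antepenult.
Weights: 5 ru: H, 6 sul H, 7 dok H.
The penult (syllable 6, sul) is heavy, so it takes stress.
Stress on syllable 6: gru.bi:b.lu.pi.ru:.ˈsul.dok.

6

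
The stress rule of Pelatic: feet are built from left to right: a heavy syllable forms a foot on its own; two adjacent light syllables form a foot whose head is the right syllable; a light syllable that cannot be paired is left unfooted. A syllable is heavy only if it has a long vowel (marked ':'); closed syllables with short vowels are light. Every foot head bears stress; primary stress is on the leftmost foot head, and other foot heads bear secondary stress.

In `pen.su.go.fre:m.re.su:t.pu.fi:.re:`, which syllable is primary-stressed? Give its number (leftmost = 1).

Weights: 1 pen L, 2 su L, 3 go L, 4 fre:m H, 5 re L, 6 su:t H, 7 pu L, 8 fi: H, 9 re: H.
Parse left to right (heavy = foot alone; LL = one foot; stranded L unfooted): (pen.ˈsu) go (ˈfre:m) re (ˈsu:t) pu (ˈfi:) (ˈre:).
Foot heads: 2, 4, 6, 8, 9.
Primary stress on the leftmost head = syllable 2.
Primary stress: syllable 2 → pen.ˈsu.go.fre:m.re.su:t.pu.fi:.re:.

2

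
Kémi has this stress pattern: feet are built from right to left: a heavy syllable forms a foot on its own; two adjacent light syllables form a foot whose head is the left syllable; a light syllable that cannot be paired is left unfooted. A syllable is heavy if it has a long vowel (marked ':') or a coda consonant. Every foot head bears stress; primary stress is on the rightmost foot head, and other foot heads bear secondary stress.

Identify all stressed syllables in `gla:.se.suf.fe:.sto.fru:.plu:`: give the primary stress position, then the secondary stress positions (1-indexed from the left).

Weights: 1 gla: H, 2 se L, 3 suf H, 4 fe: H, 5 sto L, 6 fru: H, 7 plu: H.
Parse right to left (heavy = foot alone; LL = one foot; stranded L unfooted): (ˈgla:) se (ˈsuf) (ˈfe:) sto (ˈfru:) (ˈplu:).
Foot heads: 1, 3, 4, 6, 7.
Primary stress on the rightmost head = syllable 7.
Secondary stress on 1, 3, 4, 6: ˌgla:.se.ˌsuf.ˌfe:.sto.ˌfru:.ˈplu:.

primary 7, secondary 1, 3, 4, 6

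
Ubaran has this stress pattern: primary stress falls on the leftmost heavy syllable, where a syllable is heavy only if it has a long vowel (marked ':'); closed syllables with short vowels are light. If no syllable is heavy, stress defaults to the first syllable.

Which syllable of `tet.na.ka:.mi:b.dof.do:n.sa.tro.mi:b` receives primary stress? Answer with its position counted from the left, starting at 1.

Weights: 1 tet L, 2 na L, 3 ka: H, 4 mi:b H, 5 dof L, 6 do:n H, 7 sa L, 8 tro L, 9 mi:b H.
Heavy syllables in the domain: 3, 4, 6, 9. The leftmost is syllable 3 (ka:).
Primary stress: syllable 3 → tet.na.ˈka:.mi:b.dof.do:n.sa.tro.mi:b.

3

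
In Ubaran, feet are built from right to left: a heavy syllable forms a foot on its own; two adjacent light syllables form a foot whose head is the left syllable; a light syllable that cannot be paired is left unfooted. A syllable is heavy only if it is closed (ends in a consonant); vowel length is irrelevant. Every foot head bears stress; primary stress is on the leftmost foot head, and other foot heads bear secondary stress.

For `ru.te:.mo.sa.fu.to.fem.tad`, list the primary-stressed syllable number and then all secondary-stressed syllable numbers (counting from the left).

Weights: 1 ru L, 2 te: L, 3 mo L, 4 sa L, 5 fu L, 6 to L, 7 fem H, 8 tad H.
Parse right to left (heavy = foot alone; LL = one foot; stranded L unfooted): (ˈru.te:) (ˈmo.sa) (ˈfu.to) (ˈfem) (ˈtad).
Foot heads: 1, 3, 5, 7, 8.
Primary stress on the leftmost head = syllable 1.
Secondary stress on 3, 5, 7, 8: ˈru.te:.ˌmo.sa.ˌfu.to.ˌfem.ˌtad.

primary 1, secondary 3, 5, 7, 8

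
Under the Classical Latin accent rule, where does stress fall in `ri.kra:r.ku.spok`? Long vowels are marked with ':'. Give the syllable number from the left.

2

Classical Latin: stress the penult if heavy (long vowel or closed), else the antepenult.
Weights: 2 kra:r H, 3 ku L, 4 spok H.
The penult (syllable 3, ku) is light, so stress falls on the antepenult (syllable 2, kra:r).
Stress on syllable 2: ri.ˈkra:r.ku.spok.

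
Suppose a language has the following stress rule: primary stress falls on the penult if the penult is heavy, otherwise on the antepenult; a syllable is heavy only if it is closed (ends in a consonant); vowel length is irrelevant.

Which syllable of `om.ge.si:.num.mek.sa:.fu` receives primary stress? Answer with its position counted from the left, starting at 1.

5

Weights: 5 mek H, 6 sa: L, 7 fu L.
The penult (syllable 6, sa:) is light, so stress falls on the antepenult (syllable 5, mek).
Primary stress: syllable 5 → om.ge.si:.num.ˈmek.sa:.fu.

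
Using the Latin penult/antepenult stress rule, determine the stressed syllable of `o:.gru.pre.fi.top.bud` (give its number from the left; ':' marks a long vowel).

5

Classical Latin: stress the penult if heavy (long vowel or closed), else the antepenult.
Weights: 4 fi L, 5 top H, 6 bud H.
The penult (syllable 5, top) is heavy, so it takes stress.
Stress on syllable 5: o:.gru.pre.fi.ˈtop.bud.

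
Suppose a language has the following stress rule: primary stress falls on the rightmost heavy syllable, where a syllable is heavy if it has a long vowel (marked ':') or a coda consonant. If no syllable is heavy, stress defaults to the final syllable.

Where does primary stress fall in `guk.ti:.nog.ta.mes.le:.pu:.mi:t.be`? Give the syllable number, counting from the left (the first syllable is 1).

8

Weights: 1 guk H, 2 ti: H, 3 nog H, 4 ta L, 5 mes H, 6 le: H, 7 pu: H, 8 mi:t H, 9 be L.
Heavy syllables in the domain: 1, 2, 3, 5, 6, 7, 8. The rightmost is syllable 8 (mi:t).
Primary stress: syllable 8 → guk.ti:.nog.ta.mes.le:.pu:.ˈmi:t.be.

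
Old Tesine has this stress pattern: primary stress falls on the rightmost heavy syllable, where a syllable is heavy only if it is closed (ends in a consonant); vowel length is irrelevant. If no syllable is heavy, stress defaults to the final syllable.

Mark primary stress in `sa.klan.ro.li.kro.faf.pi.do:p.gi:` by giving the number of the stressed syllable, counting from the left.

8

Weights: 1 sa L, 2 klan H, 3 ro L, 4 li L, 5 kro L, 6 faf H, 7 pi L, 8 do:p H, 9 gi: L.
Heavy syllables in the domain: 2, 6, 8. The rightmost is syllable 8 (do:p).
Primary stress: syllable 8 → sa.klan.ro.li.kro.faf.pi.ˈdo:p.gi:.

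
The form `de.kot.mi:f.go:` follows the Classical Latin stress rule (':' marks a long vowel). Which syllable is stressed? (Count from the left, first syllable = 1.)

3

Classical Latin: stress the penult if heavy (long vowel or closed), else the antepenult.
Weights: 2 kot H, 3 mi:f H, 4 go: H.
The penult (syllable 3, mi:f) is heavy, so it takes stress.
Stress on syllable 3: de.kot.ˈmi:f.go:.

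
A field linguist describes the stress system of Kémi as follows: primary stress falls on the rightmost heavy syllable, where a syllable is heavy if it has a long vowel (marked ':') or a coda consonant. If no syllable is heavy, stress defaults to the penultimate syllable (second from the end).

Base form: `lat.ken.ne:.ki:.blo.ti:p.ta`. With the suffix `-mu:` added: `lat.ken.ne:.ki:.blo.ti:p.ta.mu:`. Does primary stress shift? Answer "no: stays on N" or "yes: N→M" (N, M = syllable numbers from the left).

Base `lat.ken.ne:.ki:.blo.ti:p.ta` (7 syllables):
  Weights: 1 lat H, 2 ken H, 3 ne: H, 4 ki: H, 5 blo L, 6 ti:p H, 7 ta L.
  Heavy syllables in the domain: 1, 2, 3, 4, 6. The rightmost is syllable 6 (ti:p).
  → primary stress on syllable 6.
Suffixed `lat.ken.ne:.ki:.blo.ti:p.ta.mu:` (8 syllables):
  Weights: 1 lat H, 2 ken H, 3 ne: H, 4 ki: H, 5 blo L, 6 ti:p H, 7 ta L, 8 mu: H.
  Heavy syllables in the domain: 1, 2, 3, 4, 6, 8. The rightmost is syllable 8 (mu:).
  → primary stress on syllable 8.

yes: 6→8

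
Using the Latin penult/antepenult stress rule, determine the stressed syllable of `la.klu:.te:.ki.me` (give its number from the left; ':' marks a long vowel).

3

Classical Latin: stress the penult if heavy (long vowel or closed), else the antepenult.
Weights: 3 te: H, 4 ki L, 5 me L.
The penult (syllable 4, ki) is light, so stress falls on the antepenult (syllable 3, te:).
Stress on syllable 3: la.klu:.ˈte:.ki.me.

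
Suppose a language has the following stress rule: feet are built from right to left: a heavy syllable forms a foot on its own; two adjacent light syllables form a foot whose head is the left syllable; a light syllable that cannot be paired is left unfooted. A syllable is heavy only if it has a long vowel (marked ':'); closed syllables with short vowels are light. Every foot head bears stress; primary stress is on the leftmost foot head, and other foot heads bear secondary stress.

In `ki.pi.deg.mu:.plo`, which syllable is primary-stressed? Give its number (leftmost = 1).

2

Weights: 1 ki L, 2 pi L, 3 deg L, 4 mu: H, 5 plo L.
Parse right to left (heavy = foot alone; LL = one foot; stranded L unfooted): ki (ˈpi.deg) (ˈmu:) plo.
Foot heads: 2, 4.
Primary stress on the leftmost head = syllable 2.
Primary stress: syllable 2 → ki.ˈpi.deg.mu:.plo.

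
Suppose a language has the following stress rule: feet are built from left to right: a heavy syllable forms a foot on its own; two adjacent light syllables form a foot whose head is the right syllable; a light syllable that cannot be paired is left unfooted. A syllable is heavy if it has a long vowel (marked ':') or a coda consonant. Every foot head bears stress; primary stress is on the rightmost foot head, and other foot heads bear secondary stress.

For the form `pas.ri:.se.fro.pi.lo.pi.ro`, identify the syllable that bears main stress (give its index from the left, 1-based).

8

Weights: 1 pas H, 2 ri: H, 3 se L, 4 fro L, 5 pi L, 6 lo L, 7 pi L, 8 ro L.
Parse left to right (heavy = foot alone; LL = one foot; stranded L unfooted): (ˈpas) (ˈri:) (se.ˈfro) (pi.ˈlo) (pi.ˈro).
Foot heads: 1, 2, 4, 6, 8.
Primary stress on the rightmost head = syllable 8.
Primary stress: syllable 8 → pas.ri:.se.fro.pi.lo.pi.ˈro.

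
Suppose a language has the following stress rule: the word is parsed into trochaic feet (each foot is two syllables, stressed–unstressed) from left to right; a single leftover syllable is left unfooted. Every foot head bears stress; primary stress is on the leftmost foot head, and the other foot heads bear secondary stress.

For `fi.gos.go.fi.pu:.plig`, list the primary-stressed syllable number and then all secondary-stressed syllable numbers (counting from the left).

Parse left to right into trochaic (ˈσσ) feet: (ˈfi.gos) (ˈgo.fi) (ˈpu:.plig).
Foot heads (stressed positions): 1, 3, 5.
End Rule Leftmost: primary stress on the leftmost head = syllable 1.
Secondary stress on 3, 5: ˈfi.gos.ˌgo.fi.ˌpu:.plig.

primary 1, secondary 3, 5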